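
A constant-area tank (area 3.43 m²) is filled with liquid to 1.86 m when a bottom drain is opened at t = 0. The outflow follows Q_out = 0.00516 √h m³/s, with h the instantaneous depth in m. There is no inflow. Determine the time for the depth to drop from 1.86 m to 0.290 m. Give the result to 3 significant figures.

1100 s

With no inflow, A dh/dt = −0.00516 √h.
∫ h^(−1/2) dh = −(0.00516/A) ∫ dt, giving 2√h = 2√h₀ − (0.00516/A) t.
t = 2A(√h₀ − √h)/0.00516 = 2·3.43·(√1.86 − √0.290)/0.00516
  = 6.8600 × (1.3638 − 0.53852) / 0.00516 = 1097.2 s.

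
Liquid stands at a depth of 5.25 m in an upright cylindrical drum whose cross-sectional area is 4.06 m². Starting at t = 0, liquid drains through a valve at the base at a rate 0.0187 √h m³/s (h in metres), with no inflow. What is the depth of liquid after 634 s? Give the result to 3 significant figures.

0.691 m

Volume balance on the tank: A dh/dt = −0.0187 √h.
∫ h^(−1/2) dh = −(0.0187/A) ∫ dt, giving 2√h = 2√h₀ − (0.0187/A) t.
√h = √5.25 − 0.0187·634/(2·4.06) = 2.2913 − 1.4601 = 0.83121.
h = 0.83121² = 0.69092 m.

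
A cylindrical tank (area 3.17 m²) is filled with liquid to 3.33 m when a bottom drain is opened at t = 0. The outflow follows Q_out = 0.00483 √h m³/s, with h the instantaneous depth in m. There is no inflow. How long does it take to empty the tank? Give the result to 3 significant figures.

A dh/dt = −Q_out = −0.00483 √h.
Separate and integrate: 2(√h − √h₀) = −(0.00483/A) t.
Tank is empty when √h = 0: t_empty = 2A√h₀/0.00483.
t_empty = 2·3.17·√3.33/0.00483 = 6.3400·1.8248/0.00483 = 2395.3 s.

2400 s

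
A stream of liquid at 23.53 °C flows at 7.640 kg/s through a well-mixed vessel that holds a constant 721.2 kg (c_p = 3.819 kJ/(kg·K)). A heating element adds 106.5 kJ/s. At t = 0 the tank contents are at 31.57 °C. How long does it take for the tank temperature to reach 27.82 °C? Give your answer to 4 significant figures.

M c_p dT/dt = ṁ c_p (T_in − T) + Q̇.
τ = M/ṁ = 94.3979 s; T_ss = T_in + Q̇/(ṁ c_p) = 27.1801 °C.
T(t) = T_ss + (T₀ − T_ss) e^(−t/τ). Set T = 27.82:
e^(−t/τ) = (27.82 − 27.1801)/(31.57 − 27.1801) = 0.145763
t = −94.3979 · ln(0.145763) = 181.789 s.

181.8 s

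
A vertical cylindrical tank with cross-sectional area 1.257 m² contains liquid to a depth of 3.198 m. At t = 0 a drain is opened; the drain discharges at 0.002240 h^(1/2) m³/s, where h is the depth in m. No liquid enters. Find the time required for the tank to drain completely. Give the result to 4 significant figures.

2007 s

Mass balance (ρ constant): A dh/dt = −0.002240 √h.
This is separable: 2 d(√h)/dt = −0.002240/A, so √h = √h₀ − (0.002240/(2A)) t.
Tank is empty when √h = 0: t_empty = 2A√h₀/0.002240.
t_empty = 2·1.257·√3.198/0.002240 = 2.51400·1.78830/0.002240 = 2007.04 s.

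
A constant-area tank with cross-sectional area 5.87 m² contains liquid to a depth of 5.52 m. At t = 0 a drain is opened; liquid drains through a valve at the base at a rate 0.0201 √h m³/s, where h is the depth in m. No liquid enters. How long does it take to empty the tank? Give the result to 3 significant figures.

With no inflow, A dh/dt = −0.0201 √h.
∫ h^(−1/2) dh = −(0.0201/A) ∫ dt, giving 2√h = 2√h₀ − (0.0201/A) t.
Set h = 0: 2√h₀ = (0.0201/A) t_empty ⇒ t_empty = 2A√h₀/0.0201.
t_empty = 2·5.87·√5.52/0.0201 = 11.740·2.3495/0.0201 = 1372.3 s.

1370 s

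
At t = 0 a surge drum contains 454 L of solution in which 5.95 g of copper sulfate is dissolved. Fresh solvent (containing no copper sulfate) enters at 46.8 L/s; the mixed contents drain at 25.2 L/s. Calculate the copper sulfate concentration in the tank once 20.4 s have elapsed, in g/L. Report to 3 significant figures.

0.00301 g/L

Total volume: dV/dt = Q_in − Q_out = 21.600 L/s, so V(t) = 454 + 21.600 t and V(20.4) = 894.64 L.
Species balance (pure solvent in): dm/dt = −Q_out · m/V(t).
Separate: dm/m = −Q_out dt/V(t) ⇒ ln(m/m₀) = −(Q_out/(Q_in−Q_out)) ln(V/V₀).
m = m₀ (V₀/V)^(Q_out/(Q_in−Q_out)) = 5.95 × (454/894.64)^(1.1667) = 2.6967 g.
C = m/V = 2.6967/894.64 = 0.0030142 g/L.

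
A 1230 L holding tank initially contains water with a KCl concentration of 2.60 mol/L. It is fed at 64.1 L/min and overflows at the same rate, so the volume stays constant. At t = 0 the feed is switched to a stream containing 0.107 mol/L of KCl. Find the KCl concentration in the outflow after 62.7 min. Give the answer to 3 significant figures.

0.202 mol/L

Species balance on the tank: V dC/dt = Q(C_in − C).
So dC/dt = (C_in − C)/τ with τ = V/Q = 1230/64.1 = 19.189 min.
Solution: C(t) = C_in + (C₀ − C_in) e^(−t/τ).
C(62.7) = 0.107 + (2.60 − 0.107)·e^(−62.7/19.189) = 0.107 + (2.4930)·0.038100 = 0.20198 mol/L.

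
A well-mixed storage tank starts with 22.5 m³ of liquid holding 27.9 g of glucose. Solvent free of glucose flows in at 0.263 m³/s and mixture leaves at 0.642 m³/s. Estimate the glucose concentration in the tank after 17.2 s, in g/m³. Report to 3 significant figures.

0.978 g/m³

Total volume: dV/dt = Q_in − Q_out = -0.37900 m³/s, so V(t) = 22.5 − 0.37900 t and V(17.2) = 15.981 m³.
Solute balance: dm/dt = 0 − Q_out C = −Q_out m/V(t).
Separate: dm/m = −Q_out dt/V(t) ⇒ ln(m/m₀) = −(Q_out/(Q_in−Q_out)) ln(V/V₀).
m = m₀ (V₀/V)^(Q_out/(Q_in−Q_out)) = 27.9 × (22.5/15.981)^(-1.6939) = 15.629 g.
C = m/V = 15.629/15.981 = 0.97796 g/m³.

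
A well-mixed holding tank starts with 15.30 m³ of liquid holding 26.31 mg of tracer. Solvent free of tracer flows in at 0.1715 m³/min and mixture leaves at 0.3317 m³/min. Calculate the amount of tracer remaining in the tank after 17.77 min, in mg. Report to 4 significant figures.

Total volume: dV/dt = Q_in − Q_out = -0.160200 m³/min, so V(t) = 15.30 − 0.160200 t and V(17.77) = 12.4532 m³.
Solute balance: dm/dt = 0 − Q_out C = −Q_out m/V(t).
dm/m = −Q_out dt/(V₀ − 0.160200 t); integrating gives ln(m/m₀) = −(Q_out/(Q_in−Q_out)) ln(V/V₀).
m = m₀ (V₀/V)^(Q_out/(Q_in−Q_out)) = 26.31 × (15.30/12.4532)^(-2.07054) = 17.1789 mg.

17.18 mg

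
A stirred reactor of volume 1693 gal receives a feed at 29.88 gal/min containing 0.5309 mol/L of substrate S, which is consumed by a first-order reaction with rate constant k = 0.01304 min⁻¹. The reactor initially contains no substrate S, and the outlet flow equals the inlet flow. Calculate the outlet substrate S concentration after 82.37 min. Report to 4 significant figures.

Species balance: V dC/dt = Q C_in − Q C − k V C.
dC/dt = (Q/V) C_in − (Q/V + k) C; effective rate a = Q/V + k = 0.0176491 + 0.01304 = 0.0306891 min⁻¹.
C_ss = Q C_in/(Q + kV) = 0.305317 mol/L; C(t) = C_ss + (C₀ − C_ss) e^(−a t).
C(82.37) = 0.305317 + (-0.305317)·e^(−0.0306891·82.37) = 0.305317 + (-0.305317)·0.0798293 = 0.280944 mol/L.

0.2809 mol/L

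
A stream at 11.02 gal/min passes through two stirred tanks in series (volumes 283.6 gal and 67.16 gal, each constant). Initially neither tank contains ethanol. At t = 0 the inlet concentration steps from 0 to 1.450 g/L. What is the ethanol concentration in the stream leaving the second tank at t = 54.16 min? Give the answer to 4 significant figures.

Time constants: τᵢ = Vᵢ/Q for each well-mixed tank.
τ₁ = 283.6/11.02 = 25.7350 min; τ₂ = 67.16/11.02 = 6.09437 min.
Tank 1: C₁ = C_in(1 − e^(−t/τ₁)). Tank 2 (τ₁ ≠ τ₂): C₂ = C_in[1 − (τ₁ e^(−t/τ₁) − τ₂ e^(−t/τ₂))/(τ₁ − τ₂)].
At t = 54.16: e^(−t/τ₁) = 0.121904, e^(−t/τ₂) = 0.000138189.
C₂ = 1.450·[1 − (25.7350·0.121904 − 6.09437·0.000138189)/(19.6407)] = 1.450·0.840313 = 1.21845 g/L.

1.218 g/L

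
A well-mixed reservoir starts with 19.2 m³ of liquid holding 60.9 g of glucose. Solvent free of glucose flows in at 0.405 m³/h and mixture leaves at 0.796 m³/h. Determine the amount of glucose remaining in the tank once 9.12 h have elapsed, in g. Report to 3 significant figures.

40.1 g

Let m(t) be the amount of glucose. Volume: V(t) = V₀ + (Q_in − Q_out) t = 19.2 − 0.39100 t; V(9.12) = 15.634 m³.
No glucose enters, so dm/dt = −Q_out · (m/V).
Separate: dm/m = −Q_out dt/V(t) ⇒ ln(m/m₀) = −(Q_out/(Q_in−Q_out)) ln(V/V₀).
m = m₀ (V₀/V)^(Q_out/(Q_in−Q_out)) = 60.9 × (19.2/15.634)^(-2.0358) = 40.083 g.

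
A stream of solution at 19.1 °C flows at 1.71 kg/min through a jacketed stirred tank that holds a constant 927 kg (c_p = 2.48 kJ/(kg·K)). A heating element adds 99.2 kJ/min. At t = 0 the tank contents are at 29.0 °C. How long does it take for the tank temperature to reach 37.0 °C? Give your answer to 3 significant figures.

First-law balance (no shaft work): M c_p dT/dt = ṁ c_p (T_in − T) + 99.2.
τ = M/ṁ = 542.11 min; T_ss = T_in + Q̇/(ṁ c_p) = 42.492 °C.
T(t) = T_ss + (T₀ − T_ss) e^(−t/τ). Set T = 37.0:
e^(−t/τ) = (37.0 − 42.492)/(29.0 − 42.492) = 0.40705
t = −542.11 · ln(0.40705) = 487.26 min.

487 min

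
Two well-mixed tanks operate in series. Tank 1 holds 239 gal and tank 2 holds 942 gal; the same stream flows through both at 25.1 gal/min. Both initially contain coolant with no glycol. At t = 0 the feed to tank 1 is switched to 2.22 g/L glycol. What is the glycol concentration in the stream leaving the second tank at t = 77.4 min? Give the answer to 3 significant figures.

1.84 g/L

Time constants: τᵢ = Vᵢ/Q for each well-mixed tank.
τ₁ = 239/25.1 = 9.5219 min; τ₂ = 942/25.1 = 37.530 min.
Solving the cascade with C₁(0)=C₂(0)=0 gives C₂(t) = C_in[1 − (τ₁ e^(−t/τ₁) − τ₂ e^(−t/τ₂))/(τ₁ − τ₂)].
At t = 77.4: e^(−t/τ₁) = 0.00029498, e^(−t/τ₂) = 0.12715.
C₂ = 2.22·[1 − (9.5219·0.00029498 − 37.530·0.12715)/(-28.008)] = 2.22·0.82972 = 1.8420 g/L.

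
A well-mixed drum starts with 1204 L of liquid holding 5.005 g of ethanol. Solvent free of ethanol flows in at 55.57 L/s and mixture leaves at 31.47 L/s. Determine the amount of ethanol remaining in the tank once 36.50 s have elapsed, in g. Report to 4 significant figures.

2.445 g

Let m(t) be the amount of ethanol. Volume: V(t) = V₀ + (Q_in − Q_out) t = 1204 + 24.1000 t; V(36.50) = 2083.65 L.
No ethanol enters, so dm/dt = −Q_out · (m/V).
dm/m = −Q_out dt/(V₀ + 24.1000 t); integrating gives ln(m/m₀) = −(Q_out/(Q_in−Q_out)) ln(V/V₀).
m = m₀ (V₀/V)^(Q_out/(Q_in−Q_out)) = 5.005 × (1204/2083.65)^(1.30581) = 2.44547 g.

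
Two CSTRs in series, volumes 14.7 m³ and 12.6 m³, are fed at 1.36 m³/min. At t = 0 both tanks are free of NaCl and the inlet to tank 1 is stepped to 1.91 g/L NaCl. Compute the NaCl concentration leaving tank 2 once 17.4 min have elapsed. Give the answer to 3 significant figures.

Species balance on tank i: dCᵢ/dt = (Cᵢ₋₁ − Cᵢ)/τᵢ with τᵢ = Vᵢ/Q.
τ₁ = 14.7/1.36 = 10.809 min; τ₂ = 12.6/1.36 = 9.2647 min.
Tank 1: C₁ = C_in(1 − e^(−t/τ₁)). Tank 2 (τ₁ ≠ τ₂): C₂ = C_in[1 − (τ₁ e^(−t/τ₁) − τ₂ e^(−t/τ₂))/(τ₁ − τ₂)].
At t = 17.4: e^(−t/τ₁) = 0.19993, e^(−t/τ₂) = 0.15288.
C₂ = 1.91·[1 − (10.809·0.19993 − 9.2647·0.15288)/(1.5441)] = 1.91·0.51779 = 0.98897 g/L.

0.989 g/L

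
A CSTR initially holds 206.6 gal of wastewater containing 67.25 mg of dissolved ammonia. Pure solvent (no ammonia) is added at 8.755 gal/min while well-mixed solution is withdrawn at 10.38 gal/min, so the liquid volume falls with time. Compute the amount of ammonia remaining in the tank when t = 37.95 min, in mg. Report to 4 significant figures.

6.985 mg

Let m(t) be the amount of ammonia. Volume: V(t) = V₀ + (Q_in − Q_out) t = 206.6 − 1.62500 t; V(37.95) = 144.931 gal.
Solute balance: dm/dt = 0 − Q_out C = −Q_out m/V(t).
Separate: dm/m = −Q_out dt/V(t) ⇒ ln(m/m₀) = −(Q_out/(Q_in−Q_out)) ln(V/V₀).
m = m₀ (V₀/V)^(Q_out/(Q_in−Q_out)) = 67.25 × (206.6/144.931)^(-6.38769) = 6.98538 mg.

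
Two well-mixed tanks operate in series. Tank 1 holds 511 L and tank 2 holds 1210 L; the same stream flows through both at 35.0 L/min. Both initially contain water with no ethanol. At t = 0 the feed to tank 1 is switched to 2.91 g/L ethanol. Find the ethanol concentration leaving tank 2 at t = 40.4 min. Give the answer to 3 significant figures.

Time constants: τᵢ = Vᵢ/Q for each well-mixed tank.
τ₁ = 511/35.0 = 14.600 min; τ₂ = 1210/35.0 = 34.571 min.
Tank 1: C₁ = C_in(1 − e^(−t/τ₁)). Tank 2 (τ₁ ≠ τ₂): C₂ = C_in[1 − (τ₁ e^(−t/τ₁) − τ₂ e^(−t/τ₂))/(τ₁ − τ₂)].
At t = 40.4: e^(−t/τ₁) = 0.062843, e^(−t/τ₂) = 0.31080.
C₂ = 2.91·[1 − (14.600·0.062843 − 34.571·0.31080)/(-19.971)] = 2.91·0.50793 = 1.4781 g/L.

1.48 g/L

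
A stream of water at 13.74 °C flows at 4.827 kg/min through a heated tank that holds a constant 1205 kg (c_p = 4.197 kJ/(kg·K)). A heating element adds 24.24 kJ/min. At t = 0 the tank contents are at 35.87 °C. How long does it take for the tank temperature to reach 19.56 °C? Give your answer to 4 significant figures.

377.0 min

Unsteady energy balance on the tank contents: M c_p dT/dt = ṁ c_p (T_in − T) + 24.24.
τ = M/ṁ = 249.637 min; T_ss = T_in + Q̇/(ṁ c_p) = 14.9365 °C.
T(t) = T_ss + (T₀ − T_ss) e^(−t/τ). Set T = 19.56:
e^(−t/τ) = (19.56 − 14.9365)/(35.87 − 14.9365) = 0.220866
t = −249.637 · ln(0.220866) = 377.003 min.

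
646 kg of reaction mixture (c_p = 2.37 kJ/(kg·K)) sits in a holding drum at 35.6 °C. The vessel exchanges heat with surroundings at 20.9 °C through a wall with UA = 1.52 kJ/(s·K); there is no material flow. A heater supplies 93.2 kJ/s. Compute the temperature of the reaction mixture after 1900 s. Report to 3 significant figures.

75.1 °C

Unsteady energy balance on the tank contents: M c_p dT/dt = −UA(T − T_amb) + Q̇.
dT/dt = (T_ss − T)/τ with T_ss = T_amb + Q̇/UA = 20.9 + 93.2/1.52 = 82.216 °C, τ = M c_p/UA = 646·2.37/1.52 = 1007.2 s.
Integrating: T(t) = T_ss + (T₀ − T_ss) e^(−t/τ).
T(1900) = 82.216 + (-46.616)·0.15163 = 75.148 °C.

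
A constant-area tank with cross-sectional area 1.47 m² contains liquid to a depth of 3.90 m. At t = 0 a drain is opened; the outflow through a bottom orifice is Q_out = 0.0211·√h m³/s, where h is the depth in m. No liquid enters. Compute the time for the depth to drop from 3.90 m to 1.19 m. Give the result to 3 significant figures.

Volume balance on the tank: A dh/dt = −0.0211 √h.
This is separable: 2 d(√h)/dt = −0.0211/A, so √h = √h₀ − (0.0211/(2A)) t.
t = 2A(√h₀ − √h)/0.0211 = 2·1.47·(√3.90 − √1.19)/0.0211
  = 2.9400 × (1.9748 − 1.0909) / 0.0211 = 123.17 s.

123 s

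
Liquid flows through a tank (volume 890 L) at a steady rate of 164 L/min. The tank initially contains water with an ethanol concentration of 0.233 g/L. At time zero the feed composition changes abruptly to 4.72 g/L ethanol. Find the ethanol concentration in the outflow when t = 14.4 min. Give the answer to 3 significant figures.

Mass balance on the solute (V constant): V dC/dt = Q(C_in − C).
Rewrite as dC/dt + C/τ = C_in/τ, τ = V/Q = 5.4268 min.
This is linear first-order; C(t) = C_in + (C₀ − C_in) e^(−t/τ).
C(14.4) = 4.72 + (0.233 − 4.72)·e^(−14.4/5.4268) = 4.72 + (-4.4870)·0.070406 = 4.4041 g/L.

4.40 g/L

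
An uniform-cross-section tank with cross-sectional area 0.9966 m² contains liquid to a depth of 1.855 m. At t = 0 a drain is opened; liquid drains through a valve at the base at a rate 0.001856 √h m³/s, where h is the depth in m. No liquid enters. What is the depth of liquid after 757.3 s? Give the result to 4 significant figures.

Volume balance on the tank: A dh/dt = −0.001856 √h.
∫ h^(−1/2) dh = −(0.001856/A) ∫ dt, giving 2√h = 2√h₀ − (0.001856/A) t.
√h = √1.855 − 0.001856·757.3/(2·0.9966) = 1.36198 − 0.705172 = 0.656812.
h = 0.656812² = 0.431402 m.

0.4314 m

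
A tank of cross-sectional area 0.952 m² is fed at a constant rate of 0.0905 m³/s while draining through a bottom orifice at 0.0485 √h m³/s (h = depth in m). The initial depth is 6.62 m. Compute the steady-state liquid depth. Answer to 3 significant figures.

A dh/dt = Q_in − 0.0485 √h. Steady state requires inflow = outflow:
Q_in = 0.0485 √h_ss ⇒ √h_ss = 0.0905/0.0485 = 1.8660.
h_ss = 1.8660² = 3.4819 m. (Since h₀ = 6.62 m > h_ss, the level will fall toward this value.)

3.48 m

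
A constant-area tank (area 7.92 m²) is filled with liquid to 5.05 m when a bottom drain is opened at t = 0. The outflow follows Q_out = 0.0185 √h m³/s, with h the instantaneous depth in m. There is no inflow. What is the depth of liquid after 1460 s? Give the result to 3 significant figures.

0.294 m

With no inflow, A dh/dt = −0.0185 √h.
This is separable: 2 d(√h)/dt = −0.0185/A, so √h = √h₀ − (0.0185/(2A)) t.
√h = √5.05 − 0.0185·1460/(2·7.92) = 2.2472 − 1.7052 = 0.54204.
h = 0.54204² = 0.29381 m.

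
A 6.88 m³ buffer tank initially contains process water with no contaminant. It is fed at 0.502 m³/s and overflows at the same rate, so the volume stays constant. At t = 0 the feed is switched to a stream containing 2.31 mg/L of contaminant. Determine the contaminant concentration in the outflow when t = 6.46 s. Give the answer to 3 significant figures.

0.868 mg/L

Mass balance on the solute (V constant): V dC/dt = Q(C_in − C).
Rewrite as dC/dt + C/τ = C_in/τ, τ = V/Q = 13.705 s.
Solution: C(t) = C_in + (C₀ − C_in) e^(−t/τ).
C(6.46) = 2.31 + (0 − 2.31)·e^(−6.46/13.705) = 2.31 + (-2.3100)·0.62416 = 0.86820 mg/L.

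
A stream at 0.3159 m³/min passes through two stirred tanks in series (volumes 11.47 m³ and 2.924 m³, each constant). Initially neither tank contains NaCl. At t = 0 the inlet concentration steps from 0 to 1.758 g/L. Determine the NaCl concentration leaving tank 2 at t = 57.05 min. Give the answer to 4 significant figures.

Each tank obeys Vᵢ dCᵢ/dt = Q(Cᵢ₋₁ − Cᵢ), so τᵢ = Vᵢ/Q.
τ₁ = 11.47/0.3159 = 36.3090 min; τ₂ = 2.924/0.3159 = 9.25609 min.
Solving the cascade with C₁(0)=C₂(0)=0 gives C₂(t) = C_in[1 − (τ₁ e^(−t/τ₁) − τ₂ e^(−t/τ₂))/(τ₁ − τ₂)].
At t = 57.05: e^(−t/τ₁) = 0.207788, e^(−t/τ₂) = 0.00210486.
C₂ = 1.758·[1 − (36.3090·0.207788 − 9.25609·0.00210486)/(27.0529)] = 1.758·0.721838 = 1.26899 g/L.

1.269 g/L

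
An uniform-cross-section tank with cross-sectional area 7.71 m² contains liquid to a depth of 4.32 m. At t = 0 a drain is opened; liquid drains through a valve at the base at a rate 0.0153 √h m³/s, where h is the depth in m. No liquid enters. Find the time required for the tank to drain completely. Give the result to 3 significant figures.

A dh/dt = −Q_out = −0.0153 √h.
This is separable: 2 d(√h)/dt = −0.0153/A, so √h = √h₀ − (0.0153/(2A)) t.
Set h = 0: 2√h₀ = (0.0153/A) t_empty ⇒ t_empty = 2A√h₀/0.0153.
t_empty = 2·7.71·√4.32/0.0153 = 15.420·2.0785/0.0153 = 2094.8 s.

2090 s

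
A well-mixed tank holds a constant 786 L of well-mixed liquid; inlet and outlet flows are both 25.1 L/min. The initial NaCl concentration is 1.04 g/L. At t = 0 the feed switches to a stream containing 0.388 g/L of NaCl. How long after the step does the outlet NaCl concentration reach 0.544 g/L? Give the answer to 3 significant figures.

44.8 min

Transient balance on the dissolved component: V dC/dt = Q(C_in − C), so τ = V/Q = 31.315 min.
C(t) = C_in + (C₀ − C_in) e^(−t/τ). Set C = 0.544 and solve for t:
e^(−t/τ) = (C − C_in)/(C₀ − C_in) = (0.544 − 0.388)/(1.04 − 0.388) = 0.23926
t = −τ ln(…) = 31.315 × 1.4302 = 44.786 min.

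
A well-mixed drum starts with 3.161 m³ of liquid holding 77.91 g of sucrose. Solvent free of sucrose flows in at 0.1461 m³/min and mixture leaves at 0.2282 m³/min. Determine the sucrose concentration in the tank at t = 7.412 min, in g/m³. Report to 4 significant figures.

16.85 g/m³

Total volume: dV/dt = Q_in − Q_out = -0.0821000 m³/min, so V(t) = 3.161 − 0.0821000 t and V(7.412) = 2.55247 m³.
No sucrose enters, so dm/dt = −Q_out · (m/V).
dm/m = −Q_out dt/(V₀ − 0.0821000 t); integrating gives ln(m/m₀) = −(Q_out/(Q_in−Q_out)) ln(V/V₀).
m = m₀ (V₀/V)^(Q_out/(Q_in−Q_out)) = 77.91 × (3.161/2.55247)^(-2.77954) = 43.0008 g.
C = m/V = 43.0008/2.55247 = 16.8467 g/m³.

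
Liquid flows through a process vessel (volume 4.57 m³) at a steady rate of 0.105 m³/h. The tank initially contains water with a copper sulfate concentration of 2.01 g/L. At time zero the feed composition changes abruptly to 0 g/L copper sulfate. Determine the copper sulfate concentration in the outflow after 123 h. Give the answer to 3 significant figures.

Mass balance on the solute (V constant): V dC/dt = Q(C_in − C).
Rewrite as dC/dt + C/τ = C_in/τ, τ = V/Q = 43.524 h.
This is linear first-order; C(t) = C_in + (C₀ − C_in) e^(−t/τ).
C(123) = 0 + (2.01 − 0)·e^(−123/43.524) = 0 + (2.0100)·0.059247 = 0.11909 g/L.

0.119 g/L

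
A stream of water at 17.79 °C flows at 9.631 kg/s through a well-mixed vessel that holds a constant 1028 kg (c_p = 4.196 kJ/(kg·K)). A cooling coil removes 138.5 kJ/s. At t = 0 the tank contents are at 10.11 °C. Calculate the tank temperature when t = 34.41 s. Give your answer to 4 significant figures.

11.28 °C

M c_p dT/dt = ṁ c_p (T_in − T) − Q̇.
τ = M/ṁ = 106.739 s; T_ss = T_in − Q̇/(ṁ c_p) = 17.79 − 138.5/(9.631·4.196) = 14.3628 °C.
This is linear first-order; T(t) = T_ss + (T₀ − T_ss) e^(−t/τ).
T(34.41) = 14.3628 + (-4.25277)·e^(−34.41/106.739) = 14.3628 + (-4.25277)·0.724426 = 11.2820 °C.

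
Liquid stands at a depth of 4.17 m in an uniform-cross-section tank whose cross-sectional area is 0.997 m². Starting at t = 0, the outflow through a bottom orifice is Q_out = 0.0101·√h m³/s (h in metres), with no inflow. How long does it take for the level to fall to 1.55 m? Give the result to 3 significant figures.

With no inflow, A dh/dt = −0.0101 √h.
This is separable: 2 d(√h)/dt = −0.0101/A, so √h = √h₀ − (0.0101/(2A)) t.
t = 2A(√h₀ − √h)/0.0101 = 2·0.997·(√4.17 − √1.55)/0.0101
  = 1.9940 × (2.0421 − 1.2450) / 0.0101 = 157.36 s.

157 s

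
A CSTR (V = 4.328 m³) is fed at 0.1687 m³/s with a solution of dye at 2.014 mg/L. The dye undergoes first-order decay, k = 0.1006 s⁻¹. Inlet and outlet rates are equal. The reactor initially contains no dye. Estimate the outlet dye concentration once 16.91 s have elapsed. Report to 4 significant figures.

Species balance: V dC/dt = Q C_in − Q C − k V C.
dC/dt = (Q/V) C_in − (Q/V + k) C; effective rate a = Q/V + k = 0.0389787 + 0.1006 = 0.139579 s⁻¹.
C_ss = Q C_in/(Q + kV) = 0.562429 mg/L; C(t) = C_ss + (C₀ − C_ss) e^(−a t).
C(16.91) = 0.562429 + (-0.562429)·e^(−0.139579·16.91) = 0.562429 + (-0.562429)·0.0943941 = 0.509339 mg/L.

0.5093 mg/L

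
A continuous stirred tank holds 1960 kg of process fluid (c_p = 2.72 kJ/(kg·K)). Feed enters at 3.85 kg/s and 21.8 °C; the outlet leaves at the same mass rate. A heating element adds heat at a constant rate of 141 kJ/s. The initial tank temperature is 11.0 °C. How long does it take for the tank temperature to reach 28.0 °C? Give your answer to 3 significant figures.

M c_p dT/dt = ṁ c_p (T_in − T) + Q̇.
τ = M/ṁ = 509.09 s; T_ss = T_in + Q̇/(ṁ c_p) = 35.264 °C.
T(t) = T_ss + (T₀ − T_ss) e^(−t/τ). Set T = 28.0:
e^(−t/τ) = (28.0 − 35.264)/(11.0 − 35.264) = 0.29939
t = −509.09 · ln(0.29939) = 613.97 s.

614 s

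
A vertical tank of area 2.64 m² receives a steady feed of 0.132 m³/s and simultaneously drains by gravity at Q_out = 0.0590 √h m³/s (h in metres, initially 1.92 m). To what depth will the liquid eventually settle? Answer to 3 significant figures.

5.01 m

Level balance: A dh/dt = 0.132 − 0.0590 √h. Setting dh/dt = 0:
Q_in = 0.0590 √h_ss ⇒ √h_ss = 0.132/0.0590 = 2.2373.
h_ss = 2.2373² = 5.0055 m. (Since h₀ = 1.92 m < h_ss, the level will rise toward this value.)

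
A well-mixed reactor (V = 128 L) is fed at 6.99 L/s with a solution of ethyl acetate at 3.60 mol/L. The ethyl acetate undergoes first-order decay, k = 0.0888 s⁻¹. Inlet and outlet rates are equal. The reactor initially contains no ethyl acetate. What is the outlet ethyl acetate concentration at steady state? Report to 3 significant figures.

1.37 mol/L

Species balance: V dC/dt = Q C_in − Q C − k V C.
Steady state (dC/dt = 0): C_ss = Q C_in/(Q + kV) = C_in/(1 + kV/Q).
C_ss = 6.99·3.60/(6.99 + 0.0888·128) = 25.164/18.356 = 1.3709 mol/L.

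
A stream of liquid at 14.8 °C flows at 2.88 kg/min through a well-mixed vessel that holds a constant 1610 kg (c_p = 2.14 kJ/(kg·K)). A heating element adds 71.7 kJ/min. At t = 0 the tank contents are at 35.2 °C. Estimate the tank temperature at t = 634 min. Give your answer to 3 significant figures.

M c_p dT/dt = ṁ c_p (T_in − T) + Q̇.
τ = M/ṁ = 559.03 min; T_ss = T_in + Q̇/(ṁ c_p) = 14.8 + 71.7/(2.88·2.14) = 26.434 °C.
Integrating: T(t) = T_ss + (T₀ − T_ss) e^(−t/τ).
T(634) = 26.434 + (8.7664)·e^(−634/559.03) = 26.434 + (8.7664)·0.32171 = 29.254 °C.

29.3 °C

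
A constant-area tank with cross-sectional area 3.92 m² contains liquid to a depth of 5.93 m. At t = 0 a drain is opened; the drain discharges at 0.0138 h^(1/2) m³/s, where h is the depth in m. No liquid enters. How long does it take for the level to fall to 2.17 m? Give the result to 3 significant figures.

With no inflow, A dh/dt = −0.0138 √h.
This is separable: 2 d(√h)/dt = −0.0138/A, so √h = √h₀ − (0.0138/(2A)) t.
t = 2A(√h₀ − √h)/0.0138 = 2·3.92·(√5.93 − √2.17)/0.0138
  = 7.8400 × (2.4352 − 1.4731) / 0.0138 = 546.57 s.

547 s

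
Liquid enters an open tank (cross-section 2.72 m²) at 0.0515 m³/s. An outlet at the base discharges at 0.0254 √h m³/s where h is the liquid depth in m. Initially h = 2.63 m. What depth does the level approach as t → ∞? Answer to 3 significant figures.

4.11 m

Unsteady balance on liquid volume: A dh/dt = Q_in − 0.0254 √h. At steady state dh/dt = 0:
Q_in = 0.0254 √h_ss ⇒ √h_ss = 0.0515/0.0254 = 2.0276.
h_ss = 2.0276² = 4.1110 m. (Since h₀ = 2.63 m < h_ss, the level will rise toward this value.)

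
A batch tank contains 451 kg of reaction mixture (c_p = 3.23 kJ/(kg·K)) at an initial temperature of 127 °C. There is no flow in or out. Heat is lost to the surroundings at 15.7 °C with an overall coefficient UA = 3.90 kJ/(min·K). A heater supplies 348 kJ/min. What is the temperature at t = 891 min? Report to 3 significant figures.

M c_p dT/dt = −UA(T − T_amb) + Q̇.
dT/dt = (T_ss − T)/τ with T_ss = T_amb + Q̇/UA = 15.7 + 348/3.90 = 104.93 °C, τ = M c_p/UA = 451·3.23/3.90 = 373.52 min.
Integrating: T(t) = T_ss + (T₀ − T_ss) e^(−t/τ).
T(891) = 104.93 + (22.069)·0.092051 = 106.96 °C.

107 °C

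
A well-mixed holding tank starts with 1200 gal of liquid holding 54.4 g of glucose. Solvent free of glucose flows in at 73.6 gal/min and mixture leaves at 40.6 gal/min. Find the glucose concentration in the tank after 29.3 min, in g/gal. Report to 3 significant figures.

Let m(t) be the amount of glucose. Volume: V(t) = V₀ + (Q_in − Q_out) t = 1200 + 33.000 t; V(29.3) = 2166.9 gal.
No glucose enters, so dm/dt = −Q_out · (m/V).
dm/m = −Q_out dt/(V₀ + 33.000 t); integrating gives ln(m/m₀) = −(Q_out/(Q_in−Q_out)) ln(V/V₀).
m = m₀ (V₀/V)^(Q_out/(Q_in−Q_out)) = 54.4 × (1200/2166.9)^(1.2303) = 26.293 g.
C = m/V = 26.293/2166.9 = 0.012134 g/gal.

0.0121 g/gal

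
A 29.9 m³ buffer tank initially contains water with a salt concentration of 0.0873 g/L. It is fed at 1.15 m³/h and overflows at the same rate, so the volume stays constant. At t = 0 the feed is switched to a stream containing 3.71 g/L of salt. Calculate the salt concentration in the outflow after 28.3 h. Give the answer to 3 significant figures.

2.49 g/L

Unsteady species balance (constant V, well mixed): V dC/dt = Q(C_in − C).
So dC/dt = (C_in − C)/τ with τ = V/Q = 29.9/1.15 = 26.000 h.
Solution: C(t) = C_in + (C₀ − C_in) e^(−t/τ).
C(28.3) = 3.71 + (0.0873 − 3.71)·e^(−28.3/26.000) = 3.71 + (-3.6227)·0.33673 = 2.4901 g/L.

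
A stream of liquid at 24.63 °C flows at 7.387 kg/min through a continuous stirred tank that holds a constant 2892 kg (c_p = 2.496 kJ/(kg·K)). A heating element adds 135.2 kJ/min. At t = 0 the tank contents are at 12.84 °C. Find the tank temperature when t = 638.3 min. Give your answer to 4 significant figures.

M c_p dT/dt = ṁ c_p (T_in − T) + Q̇.
τ = M/ṁ = 391.499 min; T_ss = T_in + Q̇/(ṁ c_p) = 24.63 + 135.2/(7.387·2.496) = 31.9627 °C.
This is linear first-order; T(t) = T_ss + (T₀ − T_ss) e^(−t/τ).
T(638.3) = 31.9627 + (-19.1227)·e^(−638.3/391.499) = 31.9627 + (-19.1227)·0.195851 = 28.2175 °C.

28.22 °C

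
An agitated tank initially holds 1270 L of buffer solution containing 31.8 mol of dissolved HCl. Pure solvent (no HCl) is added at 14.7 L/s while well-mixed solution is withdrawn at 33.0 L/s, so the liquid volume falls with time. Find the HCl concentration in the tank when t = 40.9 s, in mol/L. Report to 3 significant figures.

0.0123 mol/L

Total volume: dV/dt = Q_in − Q_out = -18.300 L/s, so V(t) = 1270 − 18.300 t and V(40.9) = 521.53 L.
Solute balance: dm/dt = 0 − Q_out C = −Q_out m/V(t).
Separate: dm/m = −Q_out dt/V(t) ⇒ ln(m/m₀) = −(Q_out/(Q_in−Q_out)) ln(V/V₀).
m = m₀ (V₀/V)^(Q_out/(Q_in−Q_out)) = 31.8 × (1270/521.53)^(-1.8033) = 6.3887 mol.
C = m/V = 6.3887/521.53 = 0.012250 mol/L.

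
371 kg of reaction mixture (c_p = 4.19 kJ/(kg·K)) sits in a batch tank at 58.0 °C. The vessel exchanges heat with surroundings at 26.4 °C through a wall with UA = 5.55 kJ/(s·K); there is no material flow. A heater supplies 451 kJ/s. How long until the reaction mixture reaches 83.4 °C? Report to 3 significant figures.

M c_p dT/dt = −UA(T − T_amb) + Q̇.
τ = M c_p/UA = 280.09 s; T_ss = T_amb + Q̇/UA = 26.4 + 451/5.55 = 107.66 °C.
T(t) = T_ss + (T₀ − T_ss)e^(−t/τ); set T = 83.4:
t = −τ ln[(T − T_ss)/(T₀ − T_ss)] = −280.09 · ln(0.48853) = 200.64 s.

201 s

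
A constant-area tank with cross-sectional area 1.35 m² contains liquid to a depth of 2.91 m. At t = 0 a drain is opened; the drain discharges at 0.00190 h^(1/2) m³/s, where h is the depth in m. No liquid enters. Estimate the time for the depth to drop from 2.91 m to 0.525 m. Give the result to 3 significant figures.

1390 s

Mass balance (ρ constant): A dh/dt = −0.00190 √h.
Separate and integrate: 2(√h − √h₀) = −(0.00190/A) t.
t = 2A(√h₀ − √h)/0.00190 = 2·1.35·(√2.91 − √0.525)/0.00190
  = 2.7000 × (1.7059 − 0.72457) / 0.00190 = 1394.5 s.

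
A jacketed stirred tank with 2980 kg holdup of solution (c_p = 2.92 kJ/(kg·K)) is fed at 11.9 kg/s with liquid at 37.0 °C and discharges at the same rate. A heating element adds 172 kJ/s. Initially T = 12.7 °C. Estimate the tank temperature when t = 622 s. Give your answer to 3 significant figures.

M c_p dT/dt = ṁ c_p (T_in − T) + Q̇.
τ = M/ṁ = 250.42 s; T_ss = T_in + Q̇/(ṁ c_p) = 37.0 + 172/(11.9·2.92) = 41.950 °C.
This is linear first-order; T(t) = T_ss + (T₀ − T_ss) e^(−t/τ).
T(622) = 41.950 + (-29.250)·e^(−622/250.42) = 41.950 + (-29.250)·0.083423 = 39.510 °C.

39.5 °C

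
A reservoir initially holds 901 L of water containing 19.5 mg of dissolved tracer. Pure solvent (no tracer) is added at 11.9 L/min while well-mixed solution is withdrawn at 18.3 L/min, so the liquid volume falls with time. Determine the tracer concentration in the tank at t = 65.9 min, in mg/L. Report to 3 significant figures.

Total volume: dV/dt = Q_in − Q_out = -6.4000 L/min, so V(t) = 901 − 6.4000 t and V(65.9) = 479.24 L.
No tracer enters, so dm/dt = −Q_out · (m/V).
dm/m = −Q_out dt/(V₀ − 6.4000 t); integrating gives ln(m/m₀) = −(Q_out/(Q_in−Q_out)) ln(V/V₀).
m = m₀ (V₀/V)^(Q_out/(Q_in−Q_out)) = 19.5 × (901/479.24)^(-2.8594) = 3.2068 mg.
C = m/V = 3.2068/479.24 = 0.0066915 mg/L.

0.00669 mg/L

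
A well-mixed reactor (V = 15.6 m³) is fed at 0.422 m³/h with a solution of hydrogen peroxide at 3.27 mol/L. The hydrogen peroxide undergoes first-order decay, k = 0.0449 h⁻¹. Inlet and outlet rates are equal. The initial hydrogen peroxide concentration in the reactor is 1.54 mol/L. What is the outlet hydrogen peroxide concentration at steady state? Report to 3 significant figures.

1.23 mol/L

Accumulation = in − out − consumed: V dC/dt = Q C_in − Q C − k V C.
Steady state (dC/dt = 0): C_ss = Q C_in/(Q + kV) = C_in/(1 + kV/Q).
C_ss = 0.422·3.27/(0.422 + 0.0449·15.6) = 1.3799/1.1224 = 1.2294 mol/L.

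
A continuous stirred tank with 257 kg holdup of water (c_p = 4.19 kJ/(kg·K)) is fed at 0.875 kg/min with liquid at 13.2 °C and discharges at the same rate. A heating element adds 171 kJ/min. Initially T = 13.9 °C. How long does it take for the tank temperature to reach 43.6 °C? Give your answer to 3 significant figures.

305 min

First-law balance (no shaft work): M c_p dT/dt = ṁ c_p (T_in − T) + 171.
τ = M/ṁ = 293.71 min; T_ss = T_in + Q̇/(ṁ c_p) = 59.842 °C.
T(t) = T_ss + (T₀ − T_ss) e^(−t/τ). Set T = 43.6:
e^(−t/τ) = (43.6 − 59.842)/(13.9 − 59.842) = 0.35353
t = −293.71 · ln(0.35353) = 305.40 min.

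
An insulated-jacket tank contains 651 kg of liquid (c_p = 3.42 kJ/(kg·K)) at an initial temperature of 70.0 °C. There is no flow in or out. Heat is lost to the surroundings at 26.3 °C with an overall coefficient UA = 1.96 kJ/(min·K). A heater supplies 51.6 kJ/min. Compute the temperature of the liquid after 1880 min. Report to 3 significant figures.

55.9 °C

M c_p dT/dt = −UA(T − T_amb) + Q̇.
dT/dt = (T_ss − T)/τ with T_ss = T_amb + Q̇/UA = 26.3 + 51.6/1.96 = 52.627 °C, τ = M c_p/UA = 651·3.42/1.96 = 1135.9 min.
Integrating: T(t) = T_ss + (T₀ − T_ss) e^(−t/τ).
T(1880) = 52.627 + (17.373)·0.19109 = 55.946 °C.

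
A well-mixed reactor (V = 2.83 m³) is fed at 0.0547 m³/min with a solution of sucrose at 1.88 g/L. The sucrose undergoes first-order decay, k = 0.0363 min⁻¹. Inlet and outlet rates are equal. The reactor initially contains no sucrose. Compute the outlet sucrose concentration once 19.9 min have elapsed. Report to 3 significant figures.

0.437 g/L

Accumulation = in − out − consumed: V dC/dt = Q C_in − Q C − k V C.
dC/dt = (Q/V) C_in − (Q/V + k) C; effective rate a = Q/V + k = 0.019329 + 0.0363 = 0.055629 min⁻¹.
C_ss = Q C_in/(Q + kV) = 0.65322 g/L; C(t) = C_ss + (C₀ − C_ss) e^(−a t).
C(19.9) = 0.65322 + (-0.65322)·e^(−0.055629·19.9) = 0.65322 + (-0.65322)·0.33055 = 0.43730 g/L.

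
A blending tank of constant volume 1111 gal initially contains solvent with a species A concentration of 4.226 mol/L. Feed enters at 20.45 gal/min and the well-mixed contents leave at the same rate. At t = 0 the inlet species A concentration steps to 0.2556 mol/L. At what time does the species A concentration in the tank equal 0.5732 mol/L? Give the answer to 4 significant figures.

Species balance on the tank: V dC/dt = Q(C_in − C), so τ = V/Q = 54.3276 min.
C(t) = C_in + (C₀ − C_in) e^(−t/τ). Set C = 0.5732 and solve for t:
e^(−t/τ) = (C − C_in)/(C₀ − C_in) = (0.5732 − 0.2556)/(4.226 − 0.2556) = 0.0799919
t = −τ ln(…) = 54.3276 × 2.52583 = 137.222 min.

137.2 min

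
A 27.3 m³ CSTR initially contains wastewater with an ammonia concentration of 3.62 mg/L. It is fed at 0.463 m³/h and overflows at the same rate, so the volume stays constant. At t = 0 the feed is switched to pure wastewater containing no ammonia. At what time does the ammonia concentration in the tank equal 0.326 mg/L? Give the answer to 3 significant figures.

Species balance: V dC/dt = Q(C_in − C) ⇒ τ = V/Q = 58.963 h.
C(t) = C_in + (C₀ − C_in) e^(−t/τ). Set C = 0.326 and solve for t:
e^(−t/τ) = (C − C_in)/(C₀ − C_in) = (0.326 − 0)/(3.62 − 0) = 0.090055
t = −τ ln(…) = 58.963 × 2.4073 = 141.94 h.

142 h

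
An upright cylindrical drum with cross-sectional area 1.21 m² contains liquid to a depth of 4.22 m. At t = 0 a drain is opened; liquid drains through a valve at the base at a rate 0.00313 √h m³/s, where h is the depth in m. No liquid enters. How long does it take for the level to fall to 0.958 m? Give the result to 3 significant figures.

832 s

A dh/dt = −Q_out = −0.00313 √h.
This is separable: 2 d(√h)/dt = −0.00313/A, so √h = √h₀ − (0.00313/(2A)) t.
t = 2A(√h₀ − √h)/0.00313 = 2·1.21·(√4.22 − √0.958)/0.00313
  = 2.4200 × (2.0543 − 0.97877) / 0.00313 = 831.53 s.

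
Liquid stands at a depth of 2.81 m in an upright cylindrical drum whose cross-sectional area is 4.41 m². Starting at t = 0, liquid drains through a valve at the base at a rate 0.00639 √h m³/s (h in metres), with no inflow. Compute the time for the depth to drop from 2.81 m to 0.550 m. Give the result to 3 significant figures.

Mass balance (ρ constant): A dh/dt = −0.00639 √h.
Separate and integrate: 2(√h − √h₀) = −(0.00639/A) t.
t = 2A(√h₀ − √h)/0.00639 = 2·4.41·(√2.81 − √0.550)/0.00639
  = 8.8200 × (1.6763 − 0.74162) / 0.00639 = 1290.1 s.

1290 s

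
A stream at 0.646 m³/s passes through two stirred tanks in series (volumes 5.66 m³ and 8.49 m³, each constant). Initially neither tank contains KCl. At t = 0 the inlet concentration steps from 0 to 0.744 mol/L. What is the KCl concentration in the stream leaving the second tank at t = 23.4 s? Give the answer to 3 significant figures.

0.471 mol/L

Each tank obeys Vᵢ dCᵢ/dt = Q(Cᵢ₋₁ − Cᵢ), so τᵢ = Vᵢ/Q.
τ₁ = 5.66/0.646 = 8.7616 s; τ₂ = 8.49/0.646 = 13.142 s.
Tank 1: C₁ = C_in(1 − e^(−t/τ₁)). Tank 2 (τ₁ ≠ τ₂): C₂ = C_in[1 − (τ₁ e^(−t/τ₁) − τ₂ e^(−t/τ₂))/(τ₁ − τ₂)].
At t = 23.4: e^(−t/τ₁) = 0.069201, e^(−t/τ₂) = 0.16855.
C₂ = 0.744·[1 − (8.7616·0.069201 − 13.142·0.16855)/(-4.3808)] = 0.744·0.63274 = 0.47076 mol/L.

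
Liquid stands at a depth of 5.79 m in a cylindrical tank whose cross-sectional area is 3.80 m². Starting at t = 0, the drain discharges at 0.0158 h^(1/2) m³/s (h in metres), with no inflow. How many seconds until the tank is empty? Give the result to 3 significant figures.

1160 s

Mass balance (ρ constant): A dh/dt = −0.0158 √h.
This is separable: 2 d(√h)/dt = −0.0158/A, so √h = √h₀ − (0.0158/(2A)) t.
Tank is empty when √h = 0: t_empty = 2A√h₀/0.0158.
t_empty = 2·3.80·√5.79/0.0158 = 7.6000·2.4062/0.0158 = 1157.4 s.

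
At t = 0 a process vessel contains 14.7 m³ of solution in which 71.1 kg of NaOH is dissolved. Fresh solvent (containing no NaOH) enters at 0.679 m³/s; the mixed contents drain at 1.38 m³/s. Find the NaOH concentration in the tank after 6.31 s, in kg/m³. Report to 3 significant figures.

3.42 kg/m³

Let m(t) be the amount of NaOH. Volume: V(t) = V₀ + (Q_in − Q_out) t = 14.7 − 0.70100 t; V(6.31) = 10.277 m³.
Solute balance: dm/dt = 0 − Q_out C = −Q_out m/V(t).
dm/m = −Q_out dt/(V₀ − 0.70100 t); integrating gives ln(m/m₀) = −(Q_out/(Q_in−Q_out)) ln(V/V₀).
m = m₀ (V₀/V)^(Q_out/(Q_in−Q_out)) = 71.1 × (14.7/10.277)^(-1.9686) = 35.142 kg.
C = m/V = 35.142/10.277 = 3.4195 kg/m³.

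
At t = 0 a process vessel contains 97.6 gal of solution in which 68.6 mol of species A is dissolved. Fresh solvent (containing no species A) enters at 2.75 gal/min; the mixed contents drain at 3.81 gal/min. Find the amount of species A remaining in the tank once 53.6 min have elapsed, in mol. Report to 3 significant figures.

Total volume: dV/dt = Q_in − Q_out = -1.0600 gal/min, so V(t) = 97.6 − 1.0600 t and V(53.6) = 40.784 gal.
Solute balance: dm/dt = 0 − Q_out C = −Q_out m/V(t).
dm/m = −Q_out dt/(V₀ − 1.0600 t); integrating gives ln(m/m₀) = −(Q_out/(Q_in−Q_out)) ln(V/V₀).
m = m₀ (V₀/V)^(Q_out/(Q_in−Q_out)) = 68.6 × (97.6/40.784)^(-3.5943) = 2.9800 mol.

2.98 mol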